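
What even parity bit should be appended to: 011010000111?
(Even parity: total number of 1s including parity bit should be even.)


Number of 1s in data: 6
Parity bit: 0

0


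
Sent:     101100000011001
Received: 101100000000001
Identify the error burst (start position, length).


XOR: 000000000011000

Burst at position 10, length 2


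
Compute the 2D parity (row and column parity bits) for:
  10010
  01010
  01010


Row parities: 000
Column parities: 10010

Row P: 000, Col P: 10010, Corner: 0


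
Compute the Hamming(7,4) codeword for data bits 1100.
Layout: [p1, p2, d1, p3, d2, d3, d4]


Parity bits: p1=0, p2=1, p3=1

0111100


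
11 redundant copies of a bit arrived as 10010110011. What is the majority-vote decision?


Ones: 6 out of 11
Threshold: 6

1 (6/11 voted 1)


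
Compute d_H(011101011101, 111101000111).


XOR: 100000011010
Count of 1s: 4

4


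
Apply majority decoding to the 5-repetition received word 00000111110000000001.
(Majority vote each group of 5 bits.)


Groups: 00000, 11111, 00000, 00001
Majority votes: 0100

0100


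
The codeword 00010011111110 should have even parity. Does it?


Number of 1s: 8

Yes, parity is correct (8 ones)


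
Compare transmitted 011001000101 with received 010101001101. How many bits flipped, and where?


XOR: 001100001000

3 error(s) at position(s): 2, 3, 8


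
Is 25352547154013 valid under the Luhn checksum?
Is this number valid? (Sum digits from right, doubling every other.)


Luhn sum = 64
64 mod 10 = 4

Invalid (Luhn sum mod 10 = 4)


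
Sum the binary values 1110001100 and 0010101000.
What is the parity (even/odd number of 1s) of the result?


1110001100 = 908
0010101000 = 168
Sum = 1076 = 10000110100
1s count = 4

even parity (4 ones in 10000110100)


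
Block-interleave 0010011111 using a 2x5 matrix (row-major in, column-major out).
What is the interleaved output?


Matrix:
  00100
  11111
Read columns: 0101110101

0101110101


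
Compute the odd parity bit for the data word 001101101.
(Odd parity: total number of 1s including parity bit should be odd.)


Number of 1s in data: 5
Parity bit: 0

0


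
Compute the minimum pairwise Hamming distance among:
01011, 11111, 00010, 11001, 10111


Comparing all pairs, minimum distance: 1
Can detect 0 errors, correct 0 errors

1


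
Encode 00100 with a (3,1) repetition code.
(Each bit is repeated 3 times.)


Each bit -> 3 copies

000000111000000


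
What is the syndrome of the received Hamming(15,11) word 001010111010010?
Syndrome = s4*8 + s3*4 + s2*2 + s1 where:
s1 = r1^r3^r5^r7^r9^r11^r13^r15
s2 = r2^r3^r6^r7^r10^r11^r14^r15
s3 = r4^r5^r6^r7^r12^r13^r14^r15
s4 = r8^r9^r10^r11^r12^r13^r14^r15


s1=1, s2=0, s3=1, s4=0

Syndrome = 5 (error at position 5)


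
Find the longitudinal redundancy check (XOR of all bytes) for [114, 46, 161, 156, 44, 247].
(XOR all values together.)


XOR chain: 114 ^ 46 ^ 161 ^ 156 ^ 44 ^ 247 = 186

186


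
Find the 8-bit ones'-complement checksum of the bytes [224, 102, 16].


Sum = 342 mod 256 = 86
Complement = 169

169


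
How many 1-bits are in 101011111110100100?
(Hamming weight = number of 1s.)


Counting 1s in 101011111110100100

11


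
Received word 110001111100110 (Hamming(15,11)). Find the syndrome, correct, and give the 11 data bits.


Syndrome = 10: error at position 10

Data: 00111000110 (corrected bit 10)


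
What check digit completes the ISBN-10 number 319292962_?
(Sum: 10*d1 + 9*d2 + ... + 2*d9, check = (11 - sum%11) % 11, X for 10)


Weighted sum: 247
247 mod 11 = 5

Check digit: 6


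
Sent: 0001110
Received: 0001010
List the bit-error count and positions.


XOR: 0000100

1 error(s) at position(s): 4


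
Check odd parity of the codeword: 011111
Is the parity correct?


Number of 1s: 5

Yes, parity is correct (5 ones)


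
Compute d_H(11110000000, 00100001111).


XOR: 11010001111
Count of 1s: 7

7


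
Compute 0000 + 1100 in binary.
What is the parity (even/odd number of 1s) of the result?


0000 = 0
1100 = 12
Sum = 12 = 1100
1s count = 2

even parity (2 ones in 1100)


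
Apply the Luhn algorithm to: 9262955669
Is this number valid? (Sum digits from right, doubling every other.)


Luhn sum = 49
49 mod 10 = 9

Invalid (Luhn sum mod 10 = 9)


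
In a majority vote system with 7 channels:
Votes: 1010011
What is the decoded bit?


Ones: 4 out of 7
Threshold: 4

1 (4/7 voted 1)


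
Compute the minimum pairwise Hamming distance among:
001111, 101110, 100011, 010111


Comparing all pairs, minimum distance: 2
Can detect 1 errors, correct 0 errors

2


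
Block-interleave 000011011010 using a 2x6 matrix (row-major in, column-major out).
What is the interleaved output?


Matrix:
  000011
  011010
Read columns: 000101001110

000101001110


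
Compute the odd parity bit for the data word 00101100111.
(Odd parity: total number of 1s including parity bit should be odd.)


Number of 1s in data: 6
Parity bit: 1

1


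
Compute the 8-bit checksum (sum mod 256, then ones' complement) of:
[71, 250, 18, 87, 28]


Sum = 454 mod 256 = 198
Complement = 57

57


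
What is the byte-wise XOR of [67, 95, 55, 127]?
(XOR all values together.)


XOR chain: 67 ^ 95 ^ 55 ^ 127 = 84

84


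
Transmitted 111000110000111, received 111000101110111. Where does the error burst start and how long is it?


XOR: 000000011110000

Burst at position 7, length 4


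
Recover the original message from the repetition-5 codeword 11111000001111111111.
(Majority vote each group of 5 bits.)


Groups: 11111, 00000, 11111, 11111
Majority votes: 1011

1011


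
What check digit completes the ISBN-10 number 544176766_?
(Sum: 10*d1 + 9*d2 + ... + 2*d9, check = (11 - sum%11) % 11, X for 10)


Weighted sum: 255
255 mod 11 = 2

Check digit: 9


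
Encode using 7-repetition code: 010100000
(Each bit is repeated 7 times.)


Each bit -> 7 copies

000000011111110000000111111100000000000000000000000000000000000


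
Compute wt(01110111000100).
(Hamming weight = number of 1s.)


Counting 1s in 01110111000100

7


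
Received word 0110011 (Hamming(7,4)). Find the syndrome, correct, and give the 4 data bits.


Syndrome = 0: no error detected

Data: 1011 (no errors)


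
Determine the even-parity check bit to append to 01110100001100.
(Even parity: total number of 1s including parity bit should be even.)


Number of 1s in data: 6
Parity bit: 0

0


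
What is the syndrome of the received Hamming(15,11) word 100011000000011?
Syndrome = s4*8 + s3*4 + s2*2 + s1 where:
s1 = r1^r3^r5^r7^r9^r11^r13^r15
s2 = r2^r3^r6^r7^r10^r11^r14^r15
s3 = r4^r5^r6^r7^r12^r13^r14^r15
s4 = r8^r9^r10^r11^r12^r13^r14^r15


s1=1, s2=1, s3=0, s4=0

Syndrome = 3 (error at position 3)


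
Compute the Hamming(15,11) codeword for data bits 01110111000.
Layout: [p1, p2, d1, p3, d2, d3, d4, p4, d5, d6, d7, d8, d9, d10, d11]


Parity bits: p1=1, p2=0, p3=0, p4=1

100011110111000


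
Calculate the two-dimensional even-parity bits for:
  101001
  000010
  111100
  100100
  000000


Row parities: 11000
Column parities: 110011

Row P: 11000, Col P: 110011, Corner: 0


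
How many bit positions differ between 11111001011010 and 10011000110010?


XOR: 01100001101000
Count of 1s: 5

5


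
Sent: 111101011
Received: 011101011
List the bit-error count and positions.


XOR: 100000000

1 error(s) at position(s): 0


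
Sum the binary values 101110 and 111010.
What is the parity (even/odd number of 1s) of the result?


101110 = 46
111010 = 58
Sum = 104 = 1101000
1s count = 3

odd parity (3 ones in 1101000)


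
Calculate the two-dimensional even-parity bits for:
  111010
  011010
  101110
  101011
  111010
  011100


Row parities: 010001
Column parities: 000011

Row P: 010001, Col P: 000011, Corner: 0


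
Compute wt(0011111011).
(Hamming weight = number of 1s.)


Counting 1s in 0011111011

7


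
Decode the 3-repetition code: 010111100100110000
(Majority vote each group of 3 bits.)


Groups: 010, 111, 100, 100, 110, 000
Majority votes: 010010

010010


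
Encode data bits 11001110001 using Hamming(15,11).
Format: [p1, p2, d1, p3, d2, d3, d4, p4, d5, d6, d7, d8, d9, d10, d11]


Parity bits: p1=1, p2=0, p3=0, p4=0

101010001110001


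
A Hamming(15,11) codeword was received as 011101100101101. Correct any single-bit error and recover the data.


Syndrome = 0: no error detected

Data: 10110101101 (no errors)


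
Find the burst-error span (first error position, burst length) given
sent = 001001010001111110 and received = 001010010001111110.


XOR: 000011000000000000

Burst at position 4, length 2


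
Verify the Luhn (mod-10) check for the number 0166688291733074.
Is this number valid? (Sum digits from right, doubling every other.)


Luhn sum = 63
63 mod 10 = 3

Invalid (Luhn sum mod 10 = 3)


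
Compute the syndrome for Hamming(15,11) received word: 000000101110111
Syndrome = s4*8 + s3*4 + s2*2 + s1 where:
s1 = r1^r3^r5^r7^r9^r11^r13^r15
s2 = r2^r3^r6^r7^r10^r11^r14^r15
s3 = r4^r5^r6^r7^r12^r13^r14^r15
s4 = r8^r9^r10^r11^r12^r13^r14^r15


s1=1, s2=1, s3=0, s4=0

Syndrome = 3 (error at position 3)


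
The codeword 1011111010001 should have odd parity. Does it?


Number of 1s: 8

No, parity error (8 ones)


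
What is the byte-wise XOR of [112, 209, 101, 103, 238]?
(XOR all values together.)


XOR chain: 112 ^ 209 ^ 101 ^ 103 ^ 238 = 77

77


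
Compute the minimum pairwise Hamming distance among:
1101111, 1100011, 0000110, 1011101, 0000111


Comparing all pairs, minimum distance: 1
Can detect 0 errors, correct 0 errors

1


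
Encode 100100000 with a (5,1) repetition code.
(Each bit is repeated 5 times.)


Each bit -> 5 copies

111110000000000111110000000000000000000000000


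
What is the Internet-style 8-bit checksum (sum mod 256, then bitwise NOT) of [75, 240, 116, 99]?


Sum = 530 mod 256 = 18
Complement = 237

237


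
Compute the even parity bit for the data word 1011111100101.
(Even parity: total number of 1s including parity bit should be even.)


Number of 1s in data: 9
Parity bit: 1

1


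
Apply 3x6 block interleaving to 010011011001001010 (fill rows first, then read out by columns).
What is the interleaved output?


Matrix:
  010011
  011001
  001010
Read columns: 000110011000101110

000110011000101110


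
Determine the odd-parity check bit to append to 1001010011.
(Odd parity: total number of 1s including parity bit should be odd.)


Number of 1s in data: 5
Parity bit: 0

0


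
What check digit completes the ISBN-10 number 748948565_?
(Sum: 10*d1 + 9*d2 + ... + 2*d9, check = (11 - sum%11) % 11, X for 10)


Weighted sum: 345
345 mod 11 = 4

Check digit: 7


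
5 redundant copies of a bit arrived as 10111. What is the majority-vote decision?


Ones: 4 out of 5
Threshold: 3

1 (4/5 voted 1)


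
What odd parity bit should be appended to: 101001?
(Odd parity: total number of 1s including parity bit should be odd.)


Number of 1s in data: 3
Parity bit: 0

0


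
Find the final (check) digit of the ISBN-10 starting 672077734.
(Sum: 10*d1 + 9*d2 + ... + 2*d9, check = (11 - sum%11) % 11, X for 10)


Weighted sum: 261
261 mod 11 = 8

Check digit: 3


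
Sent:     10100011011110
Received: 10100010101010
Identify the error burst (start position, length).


XOR: 00000001110100

Burst at position 7, length 5


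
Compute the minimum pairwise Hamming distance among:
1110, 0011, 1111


Comparing all pairs, minimum distance: 1
Can detect 0 errors, correct 0 errors

1


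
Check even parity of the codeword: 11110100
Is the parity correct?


Number of 1s: 5

No, parity error (5 ones)


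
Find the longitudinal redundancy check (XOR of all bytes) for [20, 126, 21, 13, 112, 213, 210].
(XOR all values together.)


XOR chain: 20 ^ 126 ^ 21 ^ 13 ^ 112 ^ 213 ^ 210 = 5

5


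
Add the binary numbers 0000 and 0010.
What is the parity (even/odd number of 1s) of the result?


0000 = 0
0010 = 2
Sum = 2 = 10
1s count = 1

odd parity (1 ones in 10)


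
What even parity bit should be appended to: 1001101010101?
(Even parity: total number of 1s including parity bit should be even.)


Number of 1s in data: 7
Parity bit: 1

1


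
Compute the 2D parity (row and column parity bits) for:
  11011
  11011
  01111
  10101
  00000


Row parities: 00010
Column parities: 11010

Row P: 00010, Col P: 11010, Corner: 1


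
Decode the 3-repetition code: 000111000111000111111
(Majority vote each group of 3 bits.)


Groups: 000, 111, 000, 111, 000, 111, 111
Majority votes: 0101011

0101011


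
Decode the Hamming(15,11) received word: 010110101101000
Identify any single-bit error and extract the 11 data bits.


Syndrome = 11: error at position 11

Data: 01011111000 (corrected bit 11)


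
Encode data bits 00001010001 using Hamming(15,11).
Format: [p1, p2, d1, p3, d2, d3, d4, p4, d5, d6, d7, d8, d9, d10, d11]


Parity bits: p1=1, p2=0, p3=1, p4=1

100100011010001


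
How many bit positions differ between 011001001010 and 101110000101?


XOR: 110111001111
Count of 1s: 9

9


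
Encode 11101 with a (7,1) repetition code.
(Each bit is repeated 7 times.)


Each bit -> 7 copies

11111111111111111111100000001111111


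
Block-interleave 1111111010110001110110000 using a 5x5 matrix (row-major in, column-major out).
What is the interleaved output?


Matrix:
  11111
  11010
  11000
  11101
  10000
Read columns: 1111111110100101100010010

1111111110100101100010010


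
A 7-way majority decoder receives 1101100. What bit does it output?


Ones: 4 out of 7
Threshold: 4

1 (4/7 voted 1)


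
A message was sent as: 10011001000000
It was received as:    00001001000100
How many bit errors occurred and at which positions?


XOR: 10010000000100

3 error(s) at position(s): 0, 3, 11


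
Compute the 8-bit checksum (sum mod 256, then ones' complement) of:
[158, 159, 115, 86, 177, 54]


Sum = 749 mod 256 = 237
Complement = 18

18


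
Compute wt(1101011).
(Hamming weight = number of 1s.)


Counting 1s in 1101011

5


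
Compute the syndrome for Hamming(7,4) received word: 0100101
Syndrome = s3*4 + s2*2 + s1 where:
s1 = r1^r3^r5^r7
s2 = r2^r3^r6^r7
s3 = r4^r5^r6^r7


s1=0, s2=0, s3=0

Syndrome = 0 (no error)


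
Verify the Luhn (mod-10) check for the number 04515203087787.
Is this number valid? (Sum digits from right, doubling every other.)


Luhn sum = 46
46 mod 10 = 6

Invalid (Luhn sum mod 10 = 6)


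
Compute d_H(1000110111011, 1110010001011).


XOR: 0110100110000
Count of 1s: 5

5


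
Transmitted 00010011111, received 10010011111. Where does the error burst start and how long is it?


XOR: 10000000000

Burst at position 0, length 1


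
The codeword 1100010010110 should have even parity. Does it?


Number of 1s: 6

Yes, parity is correct (6 ones)


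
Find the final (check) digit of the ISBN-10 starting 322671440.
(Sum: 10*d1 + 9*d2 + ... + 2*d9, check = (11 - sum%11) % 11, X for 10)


Weighted sum: 181
181 mod 11 = 5

Check digit: 6


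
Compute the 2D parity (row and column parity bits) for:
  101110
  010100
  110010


Row parities: 001
Column parities: 001000

Row P: 001, Col P: 001000, Corner: 1


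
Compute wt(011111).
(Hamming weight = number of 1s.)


Counting 1s in 011111

5


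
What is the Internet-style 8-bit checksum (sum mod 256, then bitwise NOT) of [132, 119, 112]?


Sum = 363 mod 256 = 107
Complement = 148

148


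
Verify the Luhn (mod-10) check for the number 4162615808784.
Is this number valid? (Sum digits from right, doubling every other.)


Luhn sum = 61
61 mod 10 = 1

Invalid (Luhn sum mod 10 = 1)


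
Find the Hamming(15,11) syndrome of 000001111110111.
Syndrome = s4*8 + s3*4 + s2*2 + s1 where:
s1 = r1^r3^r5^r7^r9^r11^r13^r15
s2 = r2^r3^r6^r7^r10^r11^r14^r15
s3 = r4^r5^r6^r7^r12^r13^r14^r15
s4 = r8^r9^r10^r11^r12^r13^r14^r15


s1=1, s2=0, s3=1, s4=1

Syndrome = 13 (error at position 13)


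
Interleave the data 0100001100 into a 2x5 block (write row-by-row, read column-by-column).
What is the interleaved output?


Matrix:
  01000
  01100
Read columns: 0011010000

0011010000


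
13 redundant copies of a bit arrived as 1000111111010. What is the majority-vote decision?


Ones: 8 out of 13
Threshold: 7

1 (8/13 voted 1)


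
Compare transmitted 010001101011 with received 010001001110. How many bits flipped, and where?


XOR: 000000100101

3 error(s) at position(s): 6, 9, 11


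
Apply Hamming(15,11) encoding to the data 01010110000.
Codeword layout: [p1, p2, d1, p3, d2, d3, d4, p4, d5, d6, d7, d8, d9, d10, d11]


Parity bits: p1=1, p2=1, p3=0, p4=0

110010100110000


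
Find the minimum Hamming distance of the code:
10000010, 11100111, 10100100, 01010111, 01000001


Comparing all pairs, minimum distance: 3
Can detect 2 errors, correct 1 errors

3


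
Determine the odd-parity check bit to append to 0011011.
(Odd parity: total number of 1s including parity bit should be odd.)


Number of 1s in data: 4
Parity bit: 1

1


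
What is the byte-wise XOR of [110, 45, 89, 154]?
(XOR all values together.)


XOR chain: 110 ^ 45 ^ 89 ^ 154 = 128

128


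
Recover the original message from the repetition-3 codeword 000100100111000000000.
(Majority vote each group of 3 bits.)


Groups: 000, 100, 100, 111, 000, 000, 000
Majority votes: 0001000

0001000


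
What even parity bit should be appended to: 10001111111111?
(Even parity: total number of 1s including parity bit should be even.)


Number of 1s in data: 11
Parity bit: 1

1


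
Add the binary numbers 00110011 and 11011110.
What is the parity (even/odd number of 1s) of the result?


00110011 = 51
11011110 = 222
Sum = 273 = 100010001
1s count = 3

odd parity (3 ones in 100010001)


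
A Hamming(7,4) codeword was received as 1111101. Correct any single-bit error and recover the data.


Syndrome = 6: error at position 6

Data: 1111 (corrected bit 6)


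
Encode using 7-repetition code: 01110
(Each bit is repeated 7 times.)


Each bit -> 7 copies

00000001111111111111111111110000000


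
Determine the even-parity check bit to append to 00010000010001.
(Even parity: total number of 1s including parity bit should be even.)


Number of 1s in data: 3
Parity bit: 1

1


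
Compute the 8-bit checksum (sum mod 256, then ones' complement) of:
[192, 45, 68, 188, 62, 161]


Sum = 716 mod 256 = 204
Complement = 51

51


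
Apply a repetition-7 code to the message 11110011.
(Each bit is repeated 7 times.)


Each bit -> 7 copies

11111111111111111111111111110000000000000011111111111111


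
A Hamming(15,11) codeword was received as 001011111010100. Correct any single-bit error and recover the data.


Syndrome = 0: no error detected

Data: 11111010100 (no errors)


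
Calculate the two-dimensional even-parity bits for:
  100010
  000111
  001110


Row parities: 011
Column parities: 101011

Row P: 011, Col P: 101011, Corner: 0


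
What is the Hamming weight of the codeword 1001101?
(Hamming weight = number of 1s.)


Counting 1s in 1001101

4


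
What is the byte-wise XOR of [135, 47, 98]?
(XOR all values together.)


XOR chain: 135 ^ 47 ^ 98 = 202

202


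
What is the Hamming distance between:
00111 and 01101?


XOR: 01010
Count of 1s: 2

2


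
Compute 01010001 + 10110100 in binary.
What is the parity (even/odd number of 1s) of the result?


01010001 = 81
10110100 = 180
Sum = 261 = 100000101
1s count = 3

odd parity (3 ones in 100000101)


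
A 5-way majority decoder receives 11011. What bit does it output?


Ones: 4 out of 5
Threshold: 3

1 (4/5 voted 1)


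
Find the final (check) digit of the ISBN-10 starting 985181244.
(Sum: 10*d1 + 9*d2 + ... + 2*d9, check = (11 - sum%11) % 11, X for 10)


Weighted sum: 290
290 mod 11 = 4

Check digit: 7


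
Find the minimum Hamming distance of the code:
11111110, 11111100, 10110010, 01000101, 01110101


Comparing all pairs, minimum distance: 1
Can detect 0 errors, correct 0 errors

1


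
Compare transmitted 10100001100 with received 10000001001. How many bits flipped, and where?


XOR: 00100000101

3 error(s) at position(s): 2, 8, 10


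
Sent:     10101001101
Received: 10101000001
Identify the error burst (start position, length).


XOR: 00000001100

Burst at position 7, length 2


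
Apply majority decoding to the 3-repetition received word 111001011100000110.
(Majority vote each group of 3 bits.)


Groups: 111, 001, 011, 100, 000, 110
Majority votes: 101001

101001


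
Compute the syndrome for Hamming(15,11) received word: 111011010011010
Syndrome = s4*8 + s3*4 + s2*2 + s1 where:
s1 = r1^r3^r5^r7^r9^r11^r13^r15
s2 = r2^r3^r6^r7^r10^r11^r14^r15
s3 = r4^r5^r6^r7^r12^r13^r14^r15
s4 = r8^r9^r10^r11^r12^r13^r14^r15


s1=0, s2=1, s3=0, s4=0

Syndrome = 2 (error at position 2)


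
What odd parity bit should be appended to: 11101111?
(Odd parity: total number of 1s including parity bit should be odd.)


Number of 1s in data: 7
Parity bit: 0

0


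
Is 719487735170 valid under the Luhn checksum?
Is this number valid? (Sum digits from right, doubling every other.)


Luhn sum = 48
48 mod 10 = 8

Invalid (Luhn sum mod 10 = 8)


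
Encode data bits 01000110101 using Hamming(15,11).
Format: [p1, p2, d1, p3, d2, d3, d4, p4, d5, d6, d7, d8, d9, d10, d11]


Parity bits: p1=0, p2=1, p3=1, p4=0

010110000110101


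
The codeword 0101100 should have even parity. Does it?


Number of 1s: 3

No, parity error (3 ones)


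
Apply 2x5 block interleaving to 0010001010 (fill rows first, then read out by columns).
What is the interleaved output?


Matrix:
  00100
  01010
Read columns: 0001100100

0001100100


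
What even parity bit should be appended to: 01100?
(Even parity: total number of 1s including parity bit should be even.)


Number of 1s in data: 2
Parity bit: 0

0


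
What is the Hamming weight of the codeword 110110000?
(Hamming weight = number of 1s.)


Counting 1s in 110110000

4


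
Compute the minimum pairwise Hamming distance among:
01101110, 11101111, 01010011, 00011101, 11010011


Comparing all pairs, minimum distance: 1
Can detect 0 errors, correct 0 errors

1


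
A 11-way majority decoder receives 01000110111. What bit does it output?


Ones: 6 out of 11
Threshold: 6

1 (6/11 voted 1)


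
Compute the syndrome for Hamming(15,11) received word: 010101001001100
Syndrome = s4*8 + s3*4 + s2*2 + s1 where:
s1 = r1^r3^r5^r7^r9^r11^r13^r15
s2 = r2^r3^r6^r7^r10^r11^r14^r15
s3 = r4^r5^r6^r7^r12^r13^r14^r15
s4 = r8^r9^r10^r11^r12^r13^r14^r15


s1=0, s2=0, s3=0, s4=1

Syndrome = 8 (error at position 8)


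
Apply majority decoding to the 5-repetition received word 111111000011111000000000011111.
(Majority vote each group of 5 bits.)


Groups: 11111, 10000, 11111, 00000, 00000, 11111
Majority votes: 101001

101001


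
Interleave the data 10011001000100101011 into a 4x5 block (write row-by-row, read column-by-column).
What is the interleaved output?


Matrix:
  10011
  00100
  01001
  01011
Read columns: 10000011010010011011

10000011010010011011


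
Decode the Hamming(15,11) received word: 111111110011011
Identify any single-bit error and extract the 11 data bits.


Syndrome = 14: error at position 14

Data: 11110011001 (corrected bit 14)


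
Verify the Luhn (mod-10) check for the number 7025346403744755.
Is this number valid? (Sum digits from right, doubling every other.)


Luhn sum = 64
64 mod 10 = 4

Invalid (Luhn sum mod 10 = 4)


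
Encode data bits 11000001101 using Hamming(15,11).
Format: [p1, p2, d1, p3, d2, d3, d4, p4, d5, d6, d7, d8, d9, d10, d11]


Parity bits: p1=0, p2=0, p3=0, p4=1

001010010001101


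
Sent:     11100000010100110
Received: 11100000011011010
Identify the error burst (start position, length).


XOR: 00000000001111100

Burst at position 10, length 5


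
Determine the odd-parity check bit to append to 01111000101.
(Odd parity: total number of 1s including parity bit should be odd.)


Number of 1s in data: 6
Parity bit: 1

1


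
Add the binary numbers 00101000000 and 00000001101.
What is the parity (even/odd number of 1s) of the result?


00101000000 = 320
00000001101 = 13
Sum = 333 = 101001101
1s count = 5

odd parity (5 ones in 101001101)


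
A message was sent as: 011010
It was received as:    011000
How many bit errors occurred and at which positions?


XOR: 000010

1 error(s) at position(s): 4


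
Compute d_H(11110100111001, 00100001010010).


XOR: 11010101101011
Count of 1s: 9

9


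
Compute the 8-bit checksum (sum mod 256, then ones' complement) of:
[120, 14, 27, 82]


Sum = 243 mod 256 = 243
Complement = 12

12


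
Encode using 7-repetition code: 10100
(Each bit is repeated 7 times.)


Each bit -> 7 copies

11111110000000111111100000000000000


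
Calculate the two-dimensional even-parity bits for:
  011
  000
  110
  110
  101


Row parities: 00000
Column parities: 110

Row P: 00000, Col P: 110, Corner: 0


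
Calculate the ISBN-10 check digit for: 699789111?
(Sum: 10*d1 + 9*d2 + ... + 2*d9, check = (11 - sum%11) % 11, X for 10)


Weighted sum: 364
364 mod 11 = 1

Check digit: X


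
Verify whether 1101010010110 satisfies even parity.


Number of 1s: 7

No, parity error (7 ones)


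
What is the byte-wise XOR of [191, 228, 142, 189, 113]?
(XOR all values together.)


XOR chain: 191 ^ 228 ^ 142 ^ 189 ^ 113 = 25

25


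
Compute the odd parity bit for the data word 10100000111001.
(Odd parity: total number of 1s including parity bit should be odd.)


Number of 1s in data: 6
Parity bit: 1

1


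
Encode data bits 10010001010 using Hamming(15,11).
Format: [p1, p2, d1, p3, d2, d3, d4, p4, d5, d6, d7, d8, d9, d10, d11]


Parity bits: p1=0, p2=1, p3=1, p4=0

011100100001010


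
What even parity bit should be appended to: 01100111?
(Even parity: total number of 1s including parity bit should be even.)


Number of 1s in data: 5
Parity bit: 1

1


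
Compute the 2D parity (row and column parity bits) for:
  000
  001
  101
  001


Row parities: 0101
Column parities: 101

Row P: 0101, Col P: 101, Corner: 0


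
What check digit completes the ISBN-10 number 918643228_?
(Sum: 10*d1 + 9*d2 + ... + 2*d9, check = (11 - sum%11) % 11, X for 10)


Weighted sum: 274
274 mod 11 = 10

Check digit: 1


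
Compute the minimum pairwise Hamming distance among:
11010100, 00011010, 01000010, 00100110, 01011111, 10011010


Comparing all pairs, minimum distance: 1
Can detect 0 errors, correct 0 errors

1


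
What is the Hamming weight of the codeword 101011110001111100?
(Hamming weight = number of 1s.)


Counting 1s in 101011110001111100

11


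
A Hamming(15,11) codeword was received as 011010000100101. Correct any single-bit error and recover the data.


Syndrome = 12: error at position 12

Data: 11000101101 (corrected bit 12)


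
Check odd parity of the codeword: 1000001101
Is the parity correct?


Number of 1s: 4

No, parity error (4 ones)


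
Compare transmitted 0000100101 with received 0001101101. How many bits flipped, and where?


XOR: 0001001000

2 error(s) at position(s): 3, 6


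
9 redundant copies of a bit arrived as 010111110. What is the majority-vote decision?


Ones: 6 out of 9
Threshold: 5

1 (6/9 voted 1)


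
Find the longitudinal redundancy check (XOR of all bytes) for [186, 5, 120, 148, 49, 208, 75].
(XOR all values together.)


XOR chain: 186 ^ 5 ^ 120 ^ 148 ^ 49 ^ 208 ^ 75 = 249

249


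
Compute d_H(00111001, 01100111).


XOR: 01011110
Count of 1s: 5

5


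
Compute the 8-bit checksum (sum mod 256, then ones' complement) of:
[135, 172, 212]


Sum = 519 mod 256 = 7
Complement = 248

248


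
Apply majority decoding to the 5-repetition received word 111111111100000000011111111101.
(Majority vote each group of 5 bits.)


Groups: 11111, 11111, 00000, 00001, 11111, 11101
Majority votes: 110011

110011


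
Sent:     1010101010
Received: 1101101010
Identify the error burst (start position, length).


XOR: 0111000000

Burst at position 1, length 3


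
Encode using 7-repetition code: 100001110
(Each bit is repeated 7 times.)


Each bit -> 7 copies

111111100000000000000000000000000001111111111111111111110000000


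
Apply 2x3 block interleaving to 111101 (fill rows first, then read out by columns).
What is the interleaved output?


Matrix:
  111
  101
Read columns: 111011

111011


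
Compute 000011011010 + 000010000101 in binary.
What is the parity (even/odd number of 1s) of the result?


000011011010 = 218
000010000101 = 133
Sum = 351 = 101011111
1s count = 7

odd parity (7 ones in 101011111)


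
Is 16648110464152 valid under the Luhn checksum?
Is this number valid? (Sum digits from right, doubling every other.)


Luhn sum = 51
51 mod 10 = 1

Invalid (Luhn sum mod 10 = 1)


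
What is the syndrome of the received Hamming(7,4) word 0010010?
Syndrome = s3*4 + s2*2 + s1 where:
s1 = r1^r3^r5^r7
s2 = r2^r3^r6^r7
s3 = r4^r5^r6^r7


s1=1, s2=0, s3=1

Syndrome = 5 (error at position 5)


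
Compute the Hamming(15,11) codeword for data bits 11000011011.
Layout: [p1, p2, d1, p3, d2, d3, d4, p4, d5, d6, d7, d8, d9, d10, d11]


Parity bits: p1=0, p2=0, p3=0, p4=0

001010000011011


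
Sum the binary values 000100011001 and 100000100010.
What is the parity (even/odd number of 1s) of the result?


000100011001 = 281
100000100010 = 2082
Sum = 2363 = 100100111011
1s count = 7

odd parity (7 ones in 100100111011)


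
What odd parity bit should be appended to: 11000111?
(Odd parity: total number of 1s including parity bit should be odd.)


Number of 1s in data: 5
Parity bit: 0

0


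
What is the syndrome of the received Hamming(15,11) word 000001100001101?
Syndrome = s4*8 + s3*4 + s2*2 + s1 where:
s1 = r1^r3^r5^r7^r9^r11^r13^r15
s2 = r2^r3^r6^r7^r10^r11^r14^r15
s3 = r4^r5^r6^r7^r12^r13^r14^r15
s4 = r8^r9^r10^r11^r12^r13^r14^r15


s1=1, s2=1, s3=1, s4=1

Syndrome = 15 (error at position 15)


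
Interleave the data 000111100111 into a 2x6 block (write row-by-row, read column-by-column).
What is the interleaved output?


Matrix:
  000111
  100111
Read columns: 010000111111

010000111111


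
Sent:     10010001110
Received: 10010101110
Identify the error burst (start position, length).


XOR: 00000100000

Burst at position 5, length 1


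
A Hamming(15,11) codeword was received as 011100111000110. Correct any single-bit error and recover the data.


Syndrome = 0: no error detected

Data: 10011000110 (no errors)


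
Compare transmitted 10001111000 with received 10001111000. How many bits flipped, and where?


XOR: 00000000000

0 errors (received matches sent)


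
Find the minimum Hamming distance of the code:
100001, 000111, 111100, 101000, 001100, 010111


Comparing all pairs, minimum distance: 1
Can detect 0 errors, correct 0 errors

1


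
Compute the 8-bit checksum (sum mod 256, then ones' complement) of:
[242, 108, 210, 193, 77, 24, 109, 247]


Sum = 1210 mod 256 = 186
Complement = 69

69


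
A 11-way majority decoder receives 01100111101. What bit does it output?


Ones: 7 out of 11
Threshold: 6

1 (7/11 voted 1)


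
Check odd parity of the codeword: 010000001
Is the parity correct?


Number of 1s: 2

No, parity error (2 ones)


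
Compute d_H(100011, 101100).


XOR: 001111
Count of 1s: 4

4


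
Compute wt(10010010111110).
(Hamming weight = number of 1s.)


Counting 1s in 10010010111110

8


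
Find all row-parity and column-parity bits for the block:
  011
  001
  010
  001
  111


Row parities: 01111
Column parities: 110

Row P: 01111, Col P: 110, Corner: 0


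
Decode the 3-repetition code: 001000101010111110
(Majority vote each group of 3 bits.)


Groups: 001, 000, 101, 010, 111, 110
Majority votes: 001011

001011


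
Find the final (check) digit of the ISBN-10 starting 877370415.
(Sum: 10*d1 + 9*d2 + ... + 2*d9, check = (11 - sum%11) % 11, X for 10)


Weighted sum: 291
291 mod 11 = 5

Check digit: 6


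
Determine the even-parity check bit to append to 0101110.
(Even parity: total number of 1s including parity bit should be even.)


Number of 1s in data: 4
Parity bit: 0

0


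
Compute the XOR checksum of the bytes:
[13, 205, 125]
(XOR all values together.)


XOR chain: 13 ^ 205 ^ 125 = 189

189


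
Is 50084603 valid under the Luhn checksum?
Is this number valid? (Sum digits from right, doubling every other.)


Luhn sum = 26
26 mod 10 = 6

Invalid (Luhn sum mod 10 = 6)


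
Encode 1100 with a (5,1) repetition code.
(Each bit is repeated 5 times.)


Each bit -> 5 copies

11111111110000000000


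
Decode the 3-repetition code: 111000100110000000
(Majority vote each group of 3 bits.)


Groups: 111, 000, 100, 110, 000, 000
Majority votes: 100100

100100


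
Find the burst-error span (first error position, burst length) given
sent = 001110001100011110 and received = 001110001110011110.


XOR: 000000000010000000

Burst at position 10, length 1


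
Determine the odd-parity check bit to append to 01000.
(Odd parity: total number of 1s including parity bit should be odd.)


Number of 1s in data: 1
Parity bit: 0

0


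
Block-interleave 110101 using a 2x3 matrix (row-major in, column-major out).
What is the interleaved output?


Matrix:
  110
  101
Read columns: 111001

111001


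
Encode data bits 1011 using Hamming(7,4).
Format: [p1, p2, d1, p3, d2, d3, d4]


Parity bits: p1=0, p2=1, p3=0

0110011


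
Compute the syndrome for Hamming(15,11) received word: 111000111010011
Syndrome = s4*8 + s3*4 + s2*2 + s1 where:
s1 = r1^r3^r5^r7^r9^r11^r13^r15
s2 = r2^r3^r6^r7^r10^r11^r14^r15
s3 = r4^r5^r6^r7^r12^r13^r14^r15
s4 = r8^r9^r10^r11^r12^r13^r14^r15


s1=0, s2=0, s3=1, s4=1

Syndrome = 12 (error at position 12)


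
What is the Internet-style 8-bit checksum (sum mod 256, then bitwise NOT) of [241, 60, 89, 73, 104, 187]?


Sum = 754 mod 256 = 242
Complement = 13

13


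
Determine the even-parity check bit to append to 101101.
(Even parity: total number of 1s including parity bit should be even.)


Number of 1s in data: 4
Parity bit: 0

0


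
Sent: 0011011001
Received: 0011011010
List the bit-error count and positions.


XOR: 0000000011

2 error(s) at position(s): 8, 9


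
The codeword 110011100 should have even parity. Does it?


Number of 1s: 5

No, parity error (5 ones)


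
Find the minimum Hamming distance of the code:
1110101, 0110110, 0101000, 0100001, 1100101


Comparing all pairs, minimum distance: 1
Can detect 0 errors, correct 0 errors

1


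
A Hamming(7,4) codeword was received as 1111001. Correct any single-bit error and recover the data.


Syndrome = 3: error at position 3

Data: 0001 (corrected bit 3)


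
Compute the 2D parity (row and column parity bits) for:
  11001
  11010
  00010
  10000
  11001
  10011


Row parities: 111111
Column parities: 11011

Row P: 111111, Col P: 11011, Corner: 0


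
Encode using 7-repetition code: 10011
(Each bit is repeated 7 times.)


Each bit -> 7 copies

11111110000000000000011111111111111


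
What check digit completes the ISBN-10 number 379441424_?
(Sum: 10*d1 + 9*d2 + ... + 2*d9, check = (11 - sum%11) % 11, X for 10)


Weighted sum: 252
252 mod 11 = 10

Check digit: 1


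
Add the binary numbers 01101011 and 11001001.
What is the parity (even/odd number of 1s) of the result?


01101011 = 107
11001001 = 201
Sum = 308 = 100110100
1s count = 4

even parity (4 ones in 100110100)


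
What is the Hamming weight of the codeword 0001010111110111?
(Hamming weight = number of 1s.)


Counting 1s in 0001010111110111

10


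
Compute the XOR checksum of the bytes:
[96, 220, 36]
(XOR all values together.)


XOR chain: 96 ^ 220 ^ 36 = 152

152


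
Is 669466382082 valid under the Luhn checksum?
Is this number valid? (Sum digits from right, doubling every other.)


Luhn sum = 58
58 mod 10 = 8

Invalid (Luhn sum mod 10 = 8)


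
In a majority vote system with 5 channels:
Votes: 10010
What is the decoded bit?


Ones: 2 out of 5
Threshold: 3

0 (2/5 voted 1)


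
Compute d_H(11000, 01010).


XOR: 10010
Count of 1s: 2

2


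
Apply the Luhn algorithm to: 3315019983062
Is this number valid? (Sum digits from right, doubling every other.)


Luhn sum = 50
50 mod 10 = 0

Valid (Luhn sum mod 10 = 0)


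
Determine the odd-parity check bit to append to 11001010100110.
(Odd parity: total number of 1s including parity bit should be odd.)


Number of 1s in data: 7
Parity bit: 0

0


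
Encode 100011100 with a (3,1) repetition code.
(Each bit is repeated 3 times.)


Each bit -> 3 copies

111000000000111111111000000


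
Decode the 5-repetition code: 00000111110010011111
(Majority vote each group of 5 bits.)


Groups: 00000, 11111, 00100, 11111
Majority votes: 0101

0101


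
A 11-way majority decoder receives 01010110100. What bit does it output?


Ones: 5 out of 11
Threshold: 6

0 (5/11 voted 1)


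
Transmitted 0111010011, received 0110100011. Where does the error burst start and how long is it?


XOR: 0001110000

Burst at position 3, length 3


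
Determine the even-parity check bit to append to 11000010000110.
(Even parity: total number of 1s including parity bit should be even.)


Number of 1s in data: 5
Parity bit: 1

1


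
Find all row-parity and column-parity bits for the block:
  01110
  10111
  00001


Row parities: 101
Column parities: 11000

Row P: 101, Col P: 11000, Corner: 0


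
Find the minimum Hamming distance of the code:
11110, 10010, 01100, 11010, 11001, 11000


Comparing all pairs, minimum distance: 1
Can detect 0 errors, correct 0 errors

1


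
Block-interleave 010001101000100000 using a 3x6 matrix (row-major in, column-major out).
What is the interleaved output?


Matrix:
  010001
  101000
  100000
Read columns: 011100010000000100

011100010000000100


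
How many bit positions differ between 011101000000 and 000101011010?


XOR: 011000011010
Count of 1s: 5

5


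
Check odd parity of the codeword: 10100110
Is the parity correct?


Number of 1s: 4

No, parity error (4 ones)


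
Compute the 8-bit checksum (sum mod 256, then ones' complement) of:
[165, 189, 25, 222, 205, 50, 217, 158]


Sum = 1231 mod 256 = 207
Complement = 48

48


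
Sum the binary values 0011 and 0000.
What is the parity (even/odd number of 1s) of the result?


0011 = 3
0000 = 0
Sum = 3 = 11
1s count = 2

even parity (2 ones in 11)


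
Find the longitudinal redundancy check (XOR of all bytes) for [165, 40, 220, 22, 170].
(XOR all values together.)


XOR chain: 165 ^ 40 ^ 220 ^ 22 ^ 170 = 237

237


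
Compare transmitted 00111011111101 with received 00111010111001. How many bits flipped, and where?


XOR: 00000001000100

2 error(s) at position(s): 7, 11


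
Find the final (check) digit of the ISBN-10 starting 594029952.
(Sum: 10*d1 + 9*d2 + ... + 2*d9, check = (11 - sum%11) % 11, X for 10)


Weighted sum: 275
275 mod 11 = 0

Check digit: 0


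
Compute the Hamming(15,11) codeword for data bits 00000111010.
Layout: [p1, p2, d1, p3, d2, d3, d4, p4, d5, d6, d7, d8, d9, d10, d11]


Parity bits: p1=1, p2=1, p3=0, p4=0

110000000111010
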